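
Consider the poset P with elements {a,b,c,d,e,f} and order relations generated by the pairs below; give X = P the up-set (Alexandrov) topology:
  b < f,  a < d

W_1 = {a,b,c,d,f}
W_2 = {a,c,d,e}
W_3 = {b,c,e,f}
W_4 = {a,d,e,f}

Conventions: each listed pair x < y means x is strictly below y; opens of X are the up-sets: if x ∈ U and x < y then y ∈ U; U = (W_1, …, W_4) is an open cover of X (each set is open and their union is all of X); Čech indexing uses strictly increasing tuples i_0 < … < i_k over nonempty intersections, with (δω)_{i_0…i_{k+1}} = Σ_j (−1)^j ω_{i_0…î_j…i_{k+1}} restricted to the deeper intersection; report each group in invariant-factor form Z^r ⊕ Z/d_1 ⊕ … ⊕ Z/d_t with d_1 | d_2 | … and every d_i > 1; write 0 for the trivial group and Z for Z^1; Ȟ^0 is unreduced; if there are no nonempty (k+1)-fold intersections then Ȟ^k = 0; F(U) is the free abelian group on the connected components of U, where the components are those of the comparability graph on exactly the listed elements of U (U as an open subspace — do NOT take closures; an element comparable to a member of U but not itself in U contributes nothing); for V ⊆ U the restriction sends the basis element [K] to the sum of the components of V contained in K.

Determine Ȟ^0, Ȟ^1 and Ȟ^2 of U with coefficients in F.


Ȟ^0 = Z^4, Ȟ^1 = 0, Ȟ^2 = 0

nerve simplices:
  W12={a,c,d} W13={b,c,f} W14={a,d,f} W23={c,e} W24={a,d,e} W34={e,f}
  W123={c} W124={a,d} W134={f} W234={e}
components per intersection:
  W1: {a,d} {b,f} {c}
  W2: {a,d} {c} {e}
  W3: {b,f} {c} {e}
  W4: {a,d} {e} {f}
  W12: {a,d} {c}
  W13: {b,f} {c}
  W14: {a,d} {f}
  W23: {c} {e}
  W24: {a,d} {e}
  W34: {e} {f}
  W123: {c}
  W124: {a,d}
  W134: {f}
  W234: {e}
C dims 12,12,4; δ0: rk 8, SNF 1^8; δ1: rk 4, SNF 1^4
degree 0: 12−8−0 = 4 → Ȟ^0 ≅ Z^4
degree 1: 12−4−8 = 0 → Ȟ^1 ≅ 0
degree 2: 4−0−4 = 0 → Ȟ^2 ≅ 0


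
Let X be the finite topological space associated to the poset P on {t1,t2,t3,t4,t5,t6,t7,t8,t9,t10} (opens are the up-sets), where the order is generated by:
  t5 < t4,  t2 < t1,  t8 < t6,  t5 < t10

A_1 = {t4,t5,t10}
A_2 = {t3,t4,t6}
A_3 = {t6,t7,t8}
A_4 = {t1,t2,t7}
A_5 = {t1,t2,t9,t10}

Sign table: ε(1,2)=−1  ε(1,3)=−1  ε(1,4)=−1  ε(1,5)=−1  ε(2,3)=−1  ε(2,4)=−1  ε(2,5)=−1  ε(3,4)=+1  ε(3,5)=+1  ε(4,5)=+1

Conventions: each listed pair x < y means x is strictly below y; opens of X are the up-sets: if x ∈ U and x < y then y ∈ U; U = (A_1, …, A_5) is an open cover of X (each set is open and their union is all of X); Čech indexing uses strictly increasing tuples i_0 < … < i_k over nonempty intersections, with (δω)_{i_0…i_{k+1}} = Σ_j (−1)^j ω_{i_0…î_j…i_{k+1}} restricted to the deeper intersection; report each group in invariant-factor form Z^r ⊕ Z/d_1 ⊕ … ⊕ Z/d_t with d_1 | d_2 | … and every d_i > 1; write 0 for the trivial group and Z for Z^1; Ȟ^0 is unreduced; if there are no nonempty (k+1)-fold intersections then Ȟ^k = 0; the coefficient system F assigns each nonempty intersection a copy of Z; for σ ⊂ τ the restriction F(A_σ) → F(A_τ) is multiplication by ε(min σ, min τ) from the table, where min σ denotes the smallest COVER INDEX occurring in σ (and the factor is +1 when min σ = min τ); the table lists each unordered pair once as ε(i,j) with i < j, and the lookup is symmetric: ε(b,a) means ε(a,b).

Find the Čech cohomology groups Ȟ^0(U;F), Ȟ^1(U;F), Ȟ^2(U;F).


nerve simplices:
  A12={t4} A15={t10} A23={t6} A34={t7} A45={t1,t2}
C dims 5,5; δ0: rk 5, SNF 1^4·2
degree 0: 5−5−0 = 0 → Ȟ^0 ≅ 0
degree 1: 5−0−5 = 0 plus torsion [2] → Ȟ^1 ≅ Z/2
degree 2: 0−0−0 = 0 → Ȟ^2 ≅ 0

Ȟ^0 = 0, Ȟ^1 = Z/2 and Ȟ^2 = 0


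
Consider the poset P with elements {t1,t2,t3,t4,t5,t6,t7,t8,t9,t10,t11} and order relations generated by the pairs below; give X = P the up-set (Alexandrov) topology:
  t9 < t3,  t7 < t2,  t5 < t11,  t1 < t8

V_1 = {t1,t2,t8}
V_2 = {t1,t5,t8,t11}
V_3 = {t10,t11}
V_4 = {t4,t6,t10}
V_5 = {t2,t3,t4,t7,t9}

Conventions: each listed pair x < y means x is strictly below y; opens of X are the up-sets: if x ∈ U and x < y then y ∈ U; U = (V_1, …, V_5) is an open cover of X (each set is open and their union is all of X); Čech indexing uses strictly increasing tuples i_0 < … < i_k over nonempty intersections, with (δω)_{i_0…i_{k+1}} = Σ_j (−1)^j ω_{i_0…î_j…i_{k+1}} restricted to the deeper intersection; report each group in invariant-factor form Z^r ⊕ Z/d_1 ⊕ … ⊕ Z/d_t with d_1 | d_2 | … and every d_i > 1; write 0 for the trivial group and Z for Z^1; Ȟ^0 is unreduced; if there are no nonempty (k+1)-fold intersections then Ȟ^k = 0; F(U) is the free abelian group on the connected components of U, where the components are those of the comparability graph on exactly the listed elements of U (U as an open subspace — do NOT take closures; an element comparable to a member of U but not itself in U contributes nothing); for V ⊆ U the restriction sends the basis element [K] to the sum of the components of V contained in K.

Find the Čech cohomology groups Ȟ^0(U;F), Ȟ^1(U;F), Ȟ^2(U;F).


nerve of the cover:
  V12={t1,t8} V15={t2} V23={t11} V34={t10} V45={t4}
components per intersection:
  V1: {t1,t8} {t2}
  V2: {t1,t8} {t5,t11}
  V3: {t10} {t11}
  V4: {t4} {t6} {t10}
  V5: {t2,t7} {t3,t9} {t4}
  V12: {t1,t8}
  V15: {t2}
  V23: {t11}
  V34: {t10}
  V45: {t4}
C dims 12,5; δ0: rk 5, SNF 1^5
Ȟ^0 = (12 − 5) − 0 = 7, so Ȟ^0 ≅ Z^7
Ȟ^1 = (5 − 0) − 5 = 0, so Ȟ^1 ≅ 0
Ȟ^2 = (0 − 0) − 0 = 0, so Ȟ^2 ≅ 0

Ȟ^0 ≅ Z^7, Ȟ^1 ≅ 0, Ȟ^2 ≅ 0


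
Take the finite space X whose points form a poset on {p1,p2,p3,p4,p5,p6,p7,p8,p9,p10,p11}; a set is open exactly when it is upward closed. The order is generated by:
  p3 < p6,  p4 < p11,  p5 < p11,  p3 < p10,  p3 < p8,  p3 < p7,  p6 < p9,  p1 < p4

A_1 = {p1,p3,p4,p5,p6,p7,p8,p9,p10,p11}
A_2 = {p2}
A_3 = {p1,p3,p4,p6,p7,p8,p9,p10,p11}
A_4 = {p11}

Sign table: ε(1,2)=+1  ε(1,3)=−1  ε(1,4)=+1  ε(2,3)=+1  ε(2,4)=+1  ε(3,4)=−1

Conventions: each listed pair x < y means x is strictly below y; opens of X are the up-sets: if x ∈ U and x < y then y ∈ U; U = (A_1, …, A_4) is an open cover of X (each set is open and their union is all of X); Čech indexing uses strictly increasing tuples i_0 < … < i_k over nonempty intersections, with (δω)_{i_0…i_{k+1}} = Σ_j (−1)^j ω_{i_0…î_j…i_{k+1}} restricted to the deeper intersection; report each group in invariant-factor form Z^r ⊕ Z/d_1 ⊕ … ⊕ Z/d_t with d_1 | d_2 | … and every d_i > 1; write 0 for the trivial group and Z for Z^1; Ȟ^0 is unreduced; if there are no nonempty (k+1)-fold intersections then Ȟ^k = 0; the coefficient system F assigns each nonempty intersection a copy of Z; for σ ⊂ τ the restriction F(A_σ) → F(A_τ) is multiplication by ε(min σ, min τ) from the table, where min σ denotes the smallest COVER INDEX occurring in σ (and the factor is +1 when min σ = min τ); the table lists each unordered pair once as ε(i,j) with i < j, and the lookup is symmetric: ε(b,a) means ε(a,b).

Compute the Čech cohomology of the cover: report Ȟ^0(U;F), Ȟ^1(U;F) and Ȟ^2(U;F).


Ȟ^0 ≅ Z^2; Ȟ^1 ≅ 0; Ȟ^2 ≅ 0

nonempty overlaps:
  A13={p1,p3,p4,p6,p7,p8,p9,p10,p11} A14={p11} A34={p11}
  A134={p11}
C dims 4,3,1; δ0: rk 2, SNF 1^2; δ1: rk 1, SNF 1^1
degree 0: 4−2−0 = 2 → Ȟ^0 ≅ Z^2
degree 1: 3−1−2 = 0 → Ȟ^1 ≅ 0
degree 2: 1−0−1 = 0 → Ȟ^2 ≅ 0


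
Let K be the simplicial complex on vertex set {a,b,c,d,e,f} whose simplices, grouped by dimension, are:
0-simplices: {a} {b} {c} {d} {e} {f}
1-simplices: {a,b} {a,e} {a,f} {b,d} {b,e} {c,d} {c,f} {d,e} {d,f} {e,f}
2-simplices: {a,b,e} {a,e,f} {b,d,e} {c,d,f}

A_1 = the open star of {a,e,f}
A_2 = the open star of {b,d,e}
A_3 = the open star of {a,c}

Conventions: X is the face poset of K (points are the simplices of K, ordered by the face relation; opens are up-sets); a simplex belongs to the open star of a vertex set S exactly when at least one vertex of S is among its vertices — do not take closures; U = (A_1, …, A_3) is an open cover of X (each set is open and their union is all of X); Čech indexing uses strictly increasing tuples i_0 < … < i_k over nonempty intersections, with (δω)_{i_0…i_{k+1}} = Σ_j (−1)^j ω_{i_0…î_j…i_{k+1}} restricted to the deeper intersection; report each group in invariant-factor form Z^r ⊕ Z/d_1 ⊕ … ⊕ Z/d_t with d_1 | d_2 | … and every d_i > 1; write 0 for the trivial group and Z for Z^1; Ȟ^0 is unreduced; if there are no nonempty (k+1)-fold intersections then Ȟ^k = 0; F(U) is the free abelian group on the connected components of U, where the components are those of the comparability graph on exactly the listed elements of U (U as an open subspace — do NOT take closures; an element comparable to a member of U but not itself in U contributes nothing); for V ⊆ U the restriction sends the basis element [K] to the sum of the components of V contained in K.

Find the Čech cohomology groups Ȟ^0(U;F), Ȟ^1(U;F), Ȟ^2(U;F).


Ȟ^0 ≅ Z; Ȟ^1 ≅ Z; Ȟ^2 ≅ 0

cover nerve:
  A1={{a},{e},{f},{a,b},{a,e},{a,f},{b,e},{c,f},{d,e},{d,f},{e,f},{a,b,e},{a,e,f},{b,d,e},{c,d,f}} A2={{b},{d},{e},{a,b},{a,e},{b,d},{b,e},{c,d},{d,e},{d,f},{e,f},{a,b,e},{a,e,f},{b,d,e},{c,d,f}} A3={{a},{c},{a,b},{a,e},{a,f},{c,d},{c,f},{a,b,e},{a,e,f},{c,d,f}}
  A12={{e},{a,b},{a,e},{b,e},{d,e},{d,f},{e,f},{a,b,e},{a,e,f},{b,d,e},{c,d,f}} A13={{a},{a,b},{a,e},{a,f},{c,f},{a,b,e},{a,e,f},{c,d,f}} A23={{a,b},{a,e},{c,d},{a,b,e},{a,e,f},{c,d,f}}
  A123={{a,b},{a,e},{a,b,e},{a,e,f},{c,d,f}}
components per intersection:
  A1: {{a},{e},{f},{a,b},{a,e},{a,f},{b,e},{c,f},{d,e},{d,f},{e,f},{a,b,e},{a,e,f},{b,d,e},{c,d,f}}
  A2: {{b},{d},{e},{a,b},{a,e},{b,d},{b,e},{c,d},{d,e},{d,f},{e,f},{a,b,e},{a,e,f},{b,d,e},{c,d,f}}
  A3: {{a},{a,b},{a,e},{a,f},{a,b,e},{a,e,f}} {{c},{c,d},{c,f},{c,d,f}}
  A12: {{e},{a,b},{a,e},{b,e},{d,e},{e,f},{a,b,e},{a,e,f},{b,d,e}} {{d,f},{c,d,f}}
  A13: {{a},{a,b},{a,e},{a,f},{a,b,e},{a,e,f}} {{c,f},{c,d,f}}
  A23: {{a,b},{a,e},{a,b,e},{a,e,f}} {{c,d},{c,d,f}}
  A123: {{a,b},{a,e},{a,b,e},{a,e,f}} {{c,d,f}}
C dims 4,6,2; δ0: rk 3, SNF 1^3; δ1: rk 2, SNF 1^2
Ȟ^0: (4−3)−0=1 ⇒ Z
Ȟ^1: (6−2)−3=1 ⇒ Z
Ȟ^2: (2−0)−2=0 ⇒ 0


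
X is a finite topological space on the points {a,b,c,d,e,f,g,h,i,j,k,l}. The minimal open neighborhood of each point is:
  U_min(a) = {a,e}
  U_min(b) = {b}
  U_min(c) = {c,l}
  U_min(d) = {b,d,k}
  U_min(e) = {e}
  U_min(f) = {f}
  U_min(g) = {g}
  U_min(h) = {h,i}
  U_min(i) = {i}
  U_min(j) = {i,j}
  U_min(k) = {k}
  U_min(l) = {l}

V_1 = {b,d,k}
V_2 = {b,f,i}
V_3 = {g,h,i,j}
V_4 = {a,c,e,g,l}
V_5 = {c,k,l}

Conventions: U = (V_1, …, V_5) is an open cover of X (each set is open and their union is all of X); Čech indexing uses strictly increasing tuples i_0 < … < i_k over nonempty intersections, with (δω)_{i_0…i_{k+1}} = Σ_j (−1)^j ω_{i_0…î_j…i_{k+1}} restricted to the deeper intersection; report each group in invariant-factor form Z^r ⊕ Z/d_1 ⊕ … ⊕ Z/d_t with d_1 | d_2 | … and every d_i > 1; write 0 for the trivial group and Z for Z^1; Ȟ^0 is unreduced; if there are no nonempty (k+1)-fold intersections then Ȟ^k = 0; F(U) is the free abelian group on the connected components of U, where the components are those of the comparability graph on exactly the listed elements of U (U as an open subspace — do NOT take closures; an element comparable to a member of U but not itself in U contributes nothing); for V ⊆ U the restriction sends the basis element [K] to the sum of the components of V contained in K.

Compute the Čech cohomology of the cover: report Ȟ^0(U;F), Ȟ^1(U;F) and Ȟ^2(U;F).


Ȟ^0 ≅ Z^6, Ȟ^1 ≅ 0, Ȟ^2 ≅ 0

cover nerve:
  V12={b} V15={k} V23={i} V34={g} V45={c,l}
components per intersection:
  V1: {b,d,k}
  V2: {b} {f} {i}
  V3: {g} {h,i,j}
  V4: {a,e} {c,l} {g}
  V5: {c,l} {k}
  V12: {b}
  V15: {k}
  V23: {i}
  V34: {g}
  V45: {c,l}
C dims 11,5; δ0: rk 5, SNF 1^5
Ȟ^0: (11−5)−0=6 ⇒ Z^6
Ȟ^1: (5−0)−5=0 ⇒ 0
Ȟ^2: (0−0)−0=0 ⇒ 0


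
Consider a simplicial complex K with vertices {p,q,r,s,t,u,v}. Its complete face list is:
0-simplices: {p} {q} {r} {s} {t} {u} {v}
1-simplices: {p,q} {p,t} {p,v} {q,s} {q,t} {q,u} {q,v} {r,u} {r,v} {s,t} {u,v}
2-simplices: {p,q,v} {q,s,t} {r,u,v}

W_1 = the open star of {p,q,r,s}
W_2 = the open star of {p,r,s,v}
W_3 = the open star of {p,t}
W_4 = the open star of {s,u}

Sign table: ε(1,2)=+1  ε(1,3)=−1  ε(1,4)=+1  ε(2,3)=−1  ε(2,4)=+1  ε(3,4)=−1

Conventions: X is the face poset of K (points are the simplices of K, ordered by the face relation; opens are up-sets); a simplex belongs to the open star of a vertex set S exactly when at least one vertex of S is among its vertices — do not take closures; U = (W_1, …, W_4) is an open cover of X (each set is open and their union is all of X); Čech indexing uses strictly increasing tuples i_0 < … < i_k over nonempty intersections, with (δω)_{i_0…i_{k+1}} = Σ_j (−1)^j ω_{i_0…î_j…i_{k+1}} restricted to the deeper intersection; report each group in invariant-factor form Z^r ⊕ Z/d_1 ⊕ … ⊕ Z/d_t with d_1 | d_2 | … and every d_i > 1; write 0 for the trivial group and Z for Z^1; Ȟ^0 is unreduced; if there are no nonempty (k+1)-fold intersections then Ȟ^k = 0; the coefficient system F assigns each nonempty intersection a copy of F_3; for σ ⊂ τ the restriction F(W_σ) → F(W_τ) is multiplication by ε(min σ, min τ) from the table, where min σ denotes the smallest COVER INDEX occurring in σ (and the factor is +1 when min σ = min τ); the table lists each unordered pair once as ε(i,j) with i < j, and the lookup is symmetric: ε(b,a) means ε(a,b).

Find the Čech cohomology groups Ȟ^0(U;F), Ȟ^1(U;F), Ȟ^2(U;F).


Ȟ^0(U;F) ≅ Z/3, Ȟ^1(U;F) ≅ 0 and Ȟ^2(U;F) ≅ 0

nerve of the cover:
  W1={{p},{q},{r},{s},{p,q},{p,t},{p,v},{q,s},{q,t},{q,u},{q,v},{r,u},{r,v},{s,t},{p,q,v},{q,s,t},{r,u,v}} W2={{p},{r},{s},{v},{p,q},{p,t},{p,v},{q,s},{q,v},{r,u},{r,v},{s,t},{u,v},{p,q,v},{q,s,t},{r,u,v}} W3={{p},{t},{p,q},{p,t},{p,v},{q,t},{s,t},{p,q,v},{q,s,t}} W4={{s},{u},{q,s},{q,u},{r,u},{s,t},{u,v},{q,s,t},{r,u,v}}
  W12={{p},{r},{s},{p,q},{p,t},{p,v},{q,s},{q,v},{r,u},{r,v},{s,t},{p,q,v},{q,s,t},{r,u,v}} W13={{p},{p,q},{p,t},{p,v},{q,t},{s,t},{p,q,v},{q,s,t}} W14={{s},{q,s},{q,u},{r,u},{s,t},{q,s,t},{r,u,v}} W23={{p},{p,q},{p,t},{p,v},{s,t},{p,q,v},{q,s,t}} W24={{s},{q,s},{r,u},{s,t},{u,v},{q,s,t},{r,u,v}} W34={{s,t},{q,s,t}}
  W123={{p},{p,q},{p,t},{p,v},{s,t},{p,q,v},{q,s,t}} W124={{s},{q,s},{r,u},{s,t},{q,s,t},{r,u,v}} W134={{s,t},{q,s,t}} W234={{s,t},{q,s,t}}
  W1234={{s,t},{q,s,t}}
C dims 4,6,4,1; δ0: rk_F3 3; δ1: rk_F3 3; δ2: rk_F3 1
Ȟ^0 = (4 − 3) − 0 = 1, so Ȟ^0 ≅ Z/3
Ȟ^1 = (6 − 3) − 3 = 0, so Ȟ^1 ≅ 0
Ȟ^2 = (4 − 1) − 3 = 0, so Ȟ^2 ≅ 0


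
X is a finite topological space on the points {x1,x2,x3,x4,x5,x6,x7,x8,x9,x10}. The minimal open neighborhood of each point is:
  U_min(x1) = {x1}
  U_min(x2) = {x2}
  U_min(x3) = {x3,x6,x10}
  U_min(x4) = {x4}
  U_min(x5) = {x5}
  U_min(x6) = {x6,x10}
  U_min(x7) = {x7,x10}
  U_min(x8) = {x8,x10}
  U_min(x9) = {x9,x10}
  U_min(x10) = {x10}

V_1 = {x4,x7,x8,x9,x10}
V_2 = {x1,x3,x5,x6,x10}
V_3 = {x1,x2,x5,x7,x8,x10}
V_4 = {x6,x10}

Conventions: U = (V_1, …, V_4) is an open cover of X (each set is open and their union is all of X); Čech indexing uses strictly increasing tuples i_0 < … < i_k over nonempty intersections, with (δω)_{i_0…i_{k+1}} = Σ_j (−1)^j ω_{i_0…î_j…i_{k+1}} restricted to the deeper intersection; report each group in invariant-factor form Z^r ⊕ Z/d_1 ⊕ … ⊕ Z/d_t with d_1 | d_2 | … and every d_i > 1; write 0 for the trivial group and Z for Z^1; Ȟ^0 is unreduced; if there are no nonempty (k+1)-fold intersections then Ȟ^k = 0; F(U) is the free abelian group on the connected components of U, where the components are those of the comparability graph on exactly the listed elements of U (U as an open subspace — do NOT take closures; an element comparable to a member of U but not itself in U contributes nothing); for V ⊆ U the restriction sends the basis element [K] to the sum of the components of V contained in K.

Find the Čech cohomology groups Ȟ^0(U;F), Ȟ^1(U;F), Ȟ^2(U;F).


intersection data:
  V12={x10} V13={x7,x8,x10} V14={x10} V23={x1,x5,x10} V24={x6,x10} V34={x10}
  V123={x10} V124={x10} V134={x10} V234={x10}
  V1234={x10}
components per intersection:
  V1: {x4} {x7,x8,x9,x10}
  V2: {x1} {x3,x6,x10} {x5}
  V3: {x1} {x2} {x5} {x7,x8,x10}
  V4: {x6,x10}
  V12: {x10}
  V13: {x7,x8,x10}
  V14: {x10}
  V23: {x1} {x5} {x10}
  V24: {x6,x10}
  V34: {x10}
  V123: {x10}
  V124: {x10}
  V134: {x10}
  V234: {x10}
  V1234: {x10}
C dims 10,8,4,1; δ0: rk 5, SNF 1^5; δ1: rk 3, SNF 1^3; δ2: rk 1, SNF 1^1
Ȟ^0 = (10 − 5) − 0 = 5, so Ȟ^0 ≅ Z^5
Ȟ^1 = (8 − 3) − 5 = 0, so Ȟ^1 ≅ 0
Ȟ^2 = (4 − 1) − 3 = 0, so Ȟ^2 ≅ 0

Ȟ^0 ≅ Z^5, Ȟ^1 ≅ 0 and Ȟ^2 ≅ 0


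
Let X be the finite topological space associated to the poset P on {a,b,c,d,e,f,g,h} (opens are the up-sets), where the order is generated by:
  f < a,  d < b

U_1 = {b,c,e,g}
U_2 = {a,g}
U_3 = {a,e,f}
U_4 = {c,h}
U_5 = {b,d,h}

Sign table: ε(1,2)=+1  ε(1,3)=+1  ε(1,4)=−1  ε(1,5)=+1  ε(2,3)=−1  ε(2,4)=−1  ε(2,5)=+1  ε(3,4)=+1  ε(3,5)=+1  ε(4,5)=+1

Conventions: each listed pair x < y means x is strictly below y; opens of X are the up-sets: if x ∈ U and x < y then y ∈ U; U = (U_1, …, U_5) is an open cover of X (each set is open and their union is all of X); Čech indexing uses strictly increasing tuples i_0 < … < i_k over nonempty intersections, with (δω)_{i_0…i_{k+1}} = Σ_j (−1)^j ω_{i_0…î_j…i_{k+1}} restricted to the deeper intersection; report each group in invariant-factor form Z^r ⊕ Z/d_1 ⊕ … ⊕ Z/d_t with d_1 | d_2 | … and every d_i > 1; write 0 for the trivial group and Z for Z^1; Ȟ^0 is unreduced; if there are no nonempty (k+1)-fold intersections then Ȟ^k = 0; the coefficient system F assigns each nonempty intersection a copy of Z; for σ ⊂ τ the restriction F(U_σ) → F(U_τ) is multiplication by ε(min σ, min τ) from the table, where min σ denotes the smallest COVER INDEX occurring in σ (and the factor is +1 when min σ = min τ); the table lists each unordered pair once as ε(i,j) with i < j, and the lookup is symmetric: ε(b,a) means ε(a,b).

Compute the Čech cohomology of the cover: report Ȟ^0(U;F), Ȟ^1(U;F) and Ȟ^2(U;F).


Ȟ^0 ≅ 0, Ȟ^1 ≅ Z ⊕ Z/2 and Ȟ^2 ≅ 0

nerve of the cover:
  U12={g} U13={e} U14={c} U15={b} U23={a} U45={h}
C dims 5,6; δ0: rk 5, SNF 1^4·2
Ȟ^0 = (5 − 5) − 0 = 0, so Ȟ^0 ≅ 0
Ȟ^1 = (6 − 0) − 5 = 1 plus torsion [2], so Ȟ^1 ≅ Z ⊕ Z/2
Ȟ^2 = (0 − 0) − 0 = 0, so Ȟ^2 ≅ 0


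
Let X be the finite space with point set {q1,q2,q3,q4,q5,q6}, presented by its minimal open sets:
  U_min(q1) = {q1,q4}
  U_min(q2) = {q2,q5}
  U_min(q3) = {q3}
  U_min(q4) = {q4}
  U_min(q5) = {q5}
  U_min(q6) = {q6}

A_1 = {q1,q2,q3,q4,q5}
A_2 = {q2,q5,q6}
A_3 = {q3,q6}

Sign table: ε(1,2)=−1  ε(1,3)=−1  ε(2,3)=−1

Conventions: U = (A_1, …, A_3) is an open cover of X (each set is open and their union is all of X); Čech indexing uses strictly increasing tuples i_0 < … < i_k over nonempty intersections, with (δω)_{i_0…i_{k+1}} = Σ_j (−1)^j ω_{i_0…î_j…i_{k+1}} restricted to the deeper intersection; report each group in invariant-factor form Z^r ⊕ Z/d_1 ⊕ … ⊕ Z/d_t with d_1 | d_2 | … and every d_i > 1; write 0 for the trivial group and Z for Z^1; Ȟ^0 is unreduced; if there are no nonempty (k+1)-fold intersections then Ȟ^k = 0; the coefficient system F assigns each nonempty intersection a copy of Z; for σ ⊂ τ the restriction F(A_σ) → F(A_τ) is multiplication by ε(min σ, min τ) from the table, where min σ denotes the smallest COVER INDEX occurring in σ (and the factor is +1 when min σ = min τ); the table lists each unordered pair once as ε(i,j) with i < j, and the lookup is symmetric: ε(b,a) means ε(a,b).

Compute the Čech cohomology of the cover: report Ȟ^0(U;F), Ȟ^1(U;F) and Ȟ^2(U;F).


intersection data:
  A12={q2,q5} A13={q3} A23={q6}
C dims 3,3; δ0: rk 3, SNF 1^2·2
Ȟ^0 = (3 − 3) − 0 = 0, so Ȟ^0 ≅ 0
Ȟ^1 = (3 − 0) − 3 = 0 plus torsion [2], so Ȟ^1 ≅ Z/2
Ȟ^2 = (0 − 0) − 0 = 0, so Ȟ^2 ≅ 0

Ȟ^0 = 0, Ȟ^1 = Z/2 and Ȟ^2 = 0


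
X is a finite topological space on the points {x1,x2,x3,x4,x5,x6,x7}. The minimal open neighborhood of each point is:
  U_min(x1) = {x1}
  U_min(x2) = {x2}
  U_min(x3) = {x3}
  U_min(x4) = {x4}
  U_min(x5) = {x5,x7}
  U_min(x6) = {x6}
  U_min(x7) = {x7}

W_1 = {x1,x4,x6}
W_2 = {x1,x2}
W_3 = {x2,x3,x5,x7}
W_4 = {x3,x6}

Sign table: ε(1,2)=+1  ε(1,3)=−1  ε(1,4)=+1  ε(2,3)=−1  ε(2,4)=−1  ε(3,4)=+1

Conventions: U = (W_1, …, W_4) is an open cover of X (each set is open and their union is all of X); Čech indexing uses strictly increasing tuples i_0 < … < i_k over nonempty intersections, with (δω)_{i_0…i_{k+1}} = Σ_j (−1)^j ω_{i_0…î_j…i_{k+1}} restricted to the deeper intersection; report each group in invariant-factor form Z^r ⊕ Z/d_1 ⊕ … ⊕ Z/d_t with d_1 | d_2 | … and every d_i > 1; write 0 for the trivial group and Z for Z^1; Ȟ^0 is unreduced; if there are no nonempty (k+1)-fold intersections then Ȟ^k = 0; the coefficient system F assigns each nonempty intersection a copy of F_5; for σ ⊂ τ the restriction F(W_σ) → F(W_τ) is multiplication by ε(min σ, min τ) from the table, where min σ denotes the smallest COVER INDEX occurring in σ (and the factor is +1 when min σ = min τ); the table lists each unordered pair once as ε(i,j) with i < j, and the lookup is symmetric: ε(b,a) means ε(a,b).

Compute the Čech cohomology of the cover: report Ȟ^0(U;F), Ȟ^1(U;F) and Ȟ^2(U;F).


nonempty intersections:
  W12={x1} W14={x6} W23={x2} W34={x3}
C dims 4,4; δ0: rk_F5 4
Ȟ^0: (4−4)−0=0 ⇒ 0
Ȟ^1: (4−0)−4=0 ⇒ 0
Ȟ^2: (0−0)−0=0 ⇒ 0

Ȟ^0(U;F) ≅ 0,  Ȟ^1(U;F) ≅ 0,  Ȟ^2(U;F) ≅ 0


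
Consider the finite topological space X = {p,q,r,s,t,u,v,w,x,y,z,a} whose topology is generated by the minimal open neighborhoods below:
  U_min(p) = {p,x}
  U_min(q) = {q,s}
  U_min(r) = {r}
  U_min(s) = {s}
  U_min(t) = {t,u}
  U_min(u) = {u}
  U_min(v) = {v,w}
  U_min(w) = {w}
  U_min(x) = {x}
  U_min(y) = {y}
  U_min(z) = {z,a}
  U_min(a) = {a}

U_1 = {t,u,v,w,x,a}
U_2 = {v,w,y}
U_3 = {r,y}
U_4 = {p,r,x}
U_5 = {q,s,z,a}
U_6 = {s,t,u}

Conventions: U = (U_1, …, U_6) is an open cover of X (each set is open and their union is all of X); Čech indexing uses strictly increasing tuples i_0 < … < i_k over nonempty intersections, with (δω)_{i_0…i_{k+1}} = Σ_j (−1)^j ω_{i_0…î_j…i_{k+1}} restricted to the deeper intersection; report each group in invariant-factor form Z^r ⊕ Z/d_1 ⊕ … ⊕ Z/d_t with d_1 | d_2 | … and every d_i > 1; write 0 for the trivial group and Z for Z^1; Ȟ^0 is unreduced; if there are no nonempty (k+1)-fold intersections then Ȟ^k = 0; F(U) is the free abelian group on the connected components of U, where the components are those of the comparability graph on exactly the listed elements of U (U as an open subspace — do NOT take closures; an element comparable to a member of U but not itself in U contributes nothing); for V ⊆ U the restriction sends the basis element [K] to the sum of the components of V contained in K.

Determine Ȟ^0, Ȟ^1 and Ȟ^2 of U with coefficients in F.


Ȟ^0(U;F) ≅ Z^7, Ȟ^1(U;F) ≅ 0 and Ȟ^2(U;F) ≅ 0

nerve of the cover:
  U12={v,w} U14={x} U15={a} U16={t,u} U23={y} U34={r} U56={s}
components per intersection:
  U1: {t,u} {v,w} {x} {a}
  U2: {v,w} {y}
  U3: {r} {y}
  U4: {p,x} {r}
  U5: {q,s} {z,a}
  U6: {s} {t,u}
  U12: {v,w}
  U14: {x}
  U15: {a}
  U16: {t,u}
  U23: {y}
  U34: {r}
  U56: {s}
C dims 14,7; δ0: rk 7, SNF 1^7
Ȟ^0 = (14 − 7) − 0 = 7, so Ȟ^0 ≅ Z^7
Ȟ^1 = (7 − 0) − 7 = 0, so Ȟ^1 ≅ 0
Ȟ^2 = (0 − 0) − 0 = 0, so Ȟ^2 ≅ 0


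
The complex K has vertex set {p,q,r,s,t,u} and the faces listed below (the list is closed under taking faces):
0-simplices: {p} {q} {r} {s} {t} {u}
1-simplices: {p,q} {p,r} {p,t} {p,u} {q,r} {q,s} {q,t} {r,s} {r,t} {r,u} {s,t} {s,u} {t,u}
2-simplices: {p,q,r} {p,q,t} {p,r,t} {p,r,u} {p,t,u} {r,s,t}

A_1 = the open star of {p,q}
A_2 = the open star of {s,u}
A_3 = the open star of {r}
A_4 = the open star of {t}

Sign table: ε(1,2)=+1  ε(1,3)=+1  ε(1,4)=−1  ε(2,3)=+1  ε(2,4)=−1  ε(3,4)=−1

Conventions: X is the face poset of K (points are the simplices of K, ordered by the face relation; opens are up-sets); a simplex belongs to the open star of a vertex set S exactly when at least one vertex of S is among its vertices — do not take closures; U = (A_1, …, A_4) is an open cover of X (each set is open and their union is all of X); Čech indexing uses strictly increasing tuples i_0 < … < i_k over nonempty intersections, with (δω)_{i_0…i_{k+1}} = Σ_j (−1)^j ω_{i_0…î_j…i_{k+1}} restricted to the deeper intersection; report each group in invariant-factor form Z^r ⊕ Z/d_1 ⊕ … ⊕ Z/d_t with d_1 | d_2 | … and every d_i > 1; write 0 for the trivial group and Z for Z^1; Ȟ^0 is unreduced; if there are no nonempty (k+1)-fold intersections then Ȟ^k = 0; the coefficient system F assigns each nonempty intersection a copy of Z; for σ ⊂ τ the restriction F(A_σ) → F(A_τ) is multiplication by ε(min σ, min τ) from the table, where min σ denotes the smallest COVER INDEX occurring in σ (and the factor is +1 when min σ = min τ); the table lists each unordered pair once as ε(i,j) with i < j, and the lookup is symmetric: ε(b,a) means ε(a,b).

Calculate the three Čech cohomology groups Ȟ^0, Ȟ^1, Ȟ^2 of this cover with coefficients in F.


Ȟ^0 ≅ Z, Ȟ^1 ≅ 0, Ȟ^2 ≅ Z

cover nerve:
  A1={{p},{q},{p,q},{p,r},{p,t},{p,u},{q,r},{q,s},{q,t},{p,q,r},{p,q,t},{p,r,t},{p,r,u},{p,t,u}} A2={{s},{u},{p,u},{q,s},{r,s},{r,u},{s,t},{s,u},{t,u},{p,r,u},{p,t,u},{r,s,t}} A3={{r},{p,r},{q,r},{r,s},{r,t},{r,u},{p,q,r},{p,r,t},{p,r,u},{r,s,t}} A4={{t},{p,t},{q,t},{r,t},{s,t},{t,u},{p,q,t},{p,r,t},{p,t,u},{r,s,t}}
  A12={{p,u},{q,s},{p,r,u},{p,t,u}} A13={{p,r},{q,r},{p,q,r},{p,r,t},{p,r,u}} A14={{p,t},{q,t},{p,q,t},{p,r,t},{p,t,u}} A23={{r,s},{r,u},{p,r,u},{r,s,t}} A24={{s,t},{t,u},{p,t,u},{r,s,t}} A34={{r,t},{p,r,t},{r,s,t}}
  A123={{p,r,u}} A124={{p,t,u}} A134={{p,r,t}} A234={{r,s,t}}
C dims 4,6,4; δ0: rk 3, SNF 1^3; δ1: rk 3, SNF 1^3
Ȟ^0: (4−3)−0=1 ⇒ Z
Ȟ^1: (6−3)−3=0 ⇒ 0
Ȟ^2: (4−0)−3=1 ⇒ Z


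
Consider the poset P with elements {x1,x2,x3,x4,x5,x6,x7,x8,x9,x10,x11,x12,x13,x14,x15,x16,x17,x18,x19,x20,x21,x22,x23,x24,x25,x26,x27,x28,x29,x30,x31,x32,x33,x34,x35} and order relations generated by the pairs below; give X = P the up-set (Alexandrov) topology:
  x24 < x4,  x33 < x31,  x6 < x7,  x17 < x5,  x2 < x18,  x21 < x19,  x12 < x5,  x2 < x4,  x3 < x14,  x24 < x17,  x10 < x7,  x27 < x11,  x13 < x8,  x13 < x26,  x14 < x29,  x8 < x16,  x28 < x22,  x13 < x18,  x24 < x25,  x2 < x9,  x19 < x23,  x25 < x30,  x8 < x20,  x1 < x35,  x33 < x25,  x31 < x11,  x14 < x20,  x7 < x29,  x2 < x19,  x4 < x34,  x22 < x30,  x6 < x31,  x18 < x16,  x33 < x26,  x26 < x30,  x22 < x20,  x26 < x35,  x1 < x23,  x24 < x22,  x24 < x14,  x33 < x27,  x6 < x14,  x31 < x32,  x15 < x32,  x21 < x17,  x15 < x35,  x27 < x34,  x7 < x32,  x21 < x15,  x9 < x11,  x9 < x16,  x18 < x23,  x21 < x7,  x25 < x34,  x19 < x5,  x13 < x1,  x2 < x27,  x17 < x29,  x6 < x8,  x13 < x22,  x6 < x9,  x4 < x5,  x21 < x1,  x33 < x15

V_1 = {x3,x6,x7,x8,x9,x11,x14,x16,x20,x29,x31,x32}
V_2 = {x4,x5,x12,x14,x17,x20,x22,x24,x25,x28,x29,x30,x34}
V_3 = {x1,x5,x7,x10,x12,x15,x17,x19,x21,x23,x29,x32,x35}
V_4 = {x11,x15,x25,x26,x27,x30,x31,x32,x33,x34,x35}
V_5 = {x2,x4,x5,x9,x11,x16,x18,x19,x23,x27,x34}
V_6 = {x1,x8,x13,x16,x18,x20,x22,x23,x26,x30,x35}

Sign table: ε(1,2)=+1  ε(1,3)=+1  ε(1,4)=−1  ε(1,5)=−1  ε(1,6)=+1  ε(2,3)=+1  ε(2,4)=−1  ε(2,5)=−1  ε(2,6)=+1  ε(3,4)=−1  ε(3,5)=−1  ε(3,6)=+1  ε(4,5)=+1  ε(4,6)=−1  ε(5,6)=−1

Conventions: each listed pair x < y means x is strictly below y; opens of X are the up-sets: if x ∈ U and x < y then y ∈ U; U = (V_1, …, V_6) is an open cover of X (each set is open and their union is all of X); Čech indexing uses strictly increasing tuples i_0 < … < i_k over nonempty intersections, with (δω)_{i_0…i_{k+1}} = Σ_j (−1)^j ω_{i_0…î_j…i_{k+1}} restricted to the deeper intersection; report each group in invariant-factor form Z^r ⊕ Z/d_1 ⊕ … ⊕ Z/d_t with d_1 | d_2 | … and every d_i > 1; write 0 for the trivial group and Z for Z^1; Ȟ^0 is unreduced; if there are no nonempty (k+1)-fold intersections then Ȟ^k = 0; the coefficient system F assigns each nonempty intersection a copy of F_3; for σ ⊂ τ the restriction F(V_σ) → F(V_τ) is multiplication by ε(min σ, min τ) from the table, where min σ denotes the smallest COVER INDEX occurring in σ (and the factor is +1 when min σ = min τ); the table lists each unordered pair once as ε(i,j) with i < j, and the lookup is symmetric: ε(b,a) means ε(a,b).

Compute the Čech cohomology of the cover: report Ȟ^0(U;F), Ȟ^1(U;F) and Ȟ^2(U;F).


Ȟ^0 ≅ Z/3; Ȟ^1 ≅ 0; Ȟ^2 ≅ 0

nonempty overlaps:
  V12={x14,x20,x29} V13={x7,x29,x32} V14={x11,x31,x32} V15={x9,x11,x16} V16={x8,x16,x20} V23={x5,x12,x17,x29} V24={x25,x30,x34} V25={x4,x5,x34} V26={x20,x22,x30} V34={x15,x32,x35} V35={x5,x19,x23} V36={x1,x23,x35} V45={x11,x27,x34} V46={x26,x30,x35} V56={x16,x18,x23}
  V123={x29} V126={x20} V134={x32} V145={x11} V156={x16} V235={x5} V245={x34} V246={x30} V346={x35} V356={x23}
C dims 6,15,10; δ0: rk_F3 5; δ1: rk_F3 10
degree 0: 6−5−0 = 1 → Ȟ^0 ≅ Z/3
degree 1: 15−10−5 = 0 → Ȟ^1 ≅ 0
degree 2: 10−0−10 = 0 → Ȟ^2 ≅ 0


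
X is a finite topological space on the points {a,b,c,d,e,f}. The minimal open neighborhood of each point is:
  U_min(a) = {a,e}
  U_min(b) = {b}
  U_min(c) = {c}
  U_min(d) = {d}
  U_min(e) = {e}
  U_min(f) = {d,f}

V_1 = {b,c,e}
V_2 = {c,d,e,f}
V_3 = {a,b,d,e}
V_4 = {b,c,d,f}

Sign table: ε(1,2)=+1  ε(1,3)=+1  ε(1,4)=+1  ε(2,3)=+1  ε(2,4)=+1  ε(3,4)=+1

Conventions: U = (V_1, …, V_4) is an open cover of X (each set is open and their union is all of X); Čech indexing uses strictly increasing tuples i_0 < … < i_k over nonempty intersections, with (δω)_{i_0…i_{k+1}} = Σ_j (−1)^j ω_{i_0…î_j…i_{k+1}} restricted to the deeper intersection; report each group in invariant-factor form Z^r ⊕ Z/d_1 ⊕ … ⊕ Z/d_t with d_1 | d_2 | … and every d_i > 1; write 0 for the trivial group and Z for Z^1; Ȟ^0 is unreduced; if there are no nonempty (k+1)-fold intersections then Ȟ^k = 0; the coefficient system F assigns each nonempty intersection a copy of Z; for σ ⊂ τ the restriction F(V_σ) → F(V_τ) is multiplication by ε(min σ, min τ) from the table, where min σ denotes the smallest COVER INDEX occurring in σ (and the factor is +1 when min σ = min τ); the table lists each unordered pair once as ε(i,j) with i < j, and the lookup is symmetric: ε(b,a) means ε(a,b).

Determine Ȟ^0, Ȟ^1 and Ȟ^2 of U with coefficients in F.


nonempty overlaps:
  V12={c,e} V13={b,e} V14={b,c} V23={d,e} V24={c,d,f} V34={b,d}
  V123={e} V124={c} V134={b} V234={d}
C dims 4,6,4; δ0: rk 3, SNF 1^3; δ1: rk 3, SNF 1^3
degree 0: 4−3−0 = 1 → Ȟ^0 ≅ Z
degree 1: 6−3−3 = 0 → Ȟ^1 ≅ 0
degree 2: 4−0−3 = 1 → Ȟ^2 ≅ Z

Ȟ^0(U;F) ≅ Z, Ȟ^1(U;F) ≅ 0 and Ȟ^2(U;F) ≅ Z


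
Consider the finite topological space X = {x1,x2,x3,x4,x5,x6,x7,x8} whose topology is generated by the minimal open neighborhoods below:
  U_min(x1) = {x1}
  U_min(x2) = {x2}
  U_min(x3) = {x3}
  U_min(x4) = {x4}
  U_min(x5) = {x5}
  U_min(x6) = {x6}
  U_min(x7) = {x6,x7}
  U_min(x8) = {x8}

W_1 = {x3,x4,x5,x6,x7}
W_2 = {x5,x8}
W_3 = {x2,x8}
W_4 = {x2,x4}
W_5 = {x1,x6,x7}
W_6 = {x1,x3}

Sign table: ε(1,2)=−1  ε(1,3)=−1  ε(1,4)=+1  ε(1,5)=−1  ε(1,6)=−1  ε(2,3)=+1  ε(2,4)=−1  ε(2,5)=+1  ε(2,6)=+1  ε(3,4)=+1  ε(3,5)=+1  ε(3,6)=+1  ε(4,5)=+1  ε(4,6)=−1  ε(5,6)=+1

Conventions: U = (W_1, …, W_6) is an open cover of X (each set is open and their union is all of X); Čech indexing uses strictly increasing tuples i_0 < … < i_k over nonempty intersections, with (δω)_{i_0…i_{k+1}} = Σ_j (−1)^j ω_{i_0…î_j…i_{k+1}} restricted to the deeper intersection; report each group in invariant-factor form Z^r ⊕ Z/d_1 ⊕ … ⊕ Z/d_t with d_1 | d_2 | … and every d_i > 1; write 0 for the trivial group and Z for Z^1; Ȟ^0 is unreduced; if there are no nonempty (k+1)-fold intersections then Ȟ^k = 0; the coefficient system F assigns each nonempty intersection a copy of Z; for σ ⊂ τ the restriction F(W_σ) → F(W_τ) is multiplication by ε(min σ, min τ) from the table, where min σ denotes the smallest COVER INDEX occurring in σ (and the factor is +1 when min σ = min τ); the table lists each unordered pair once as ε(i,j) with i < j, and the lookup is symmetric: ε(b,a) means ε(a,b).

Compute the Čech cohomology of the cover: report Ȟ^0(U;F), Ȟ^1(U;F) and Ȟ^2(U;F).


Ȟ^0 ≅ 0,  Ȟ^1 ≅ Z ⊕ Z/2,  Ȟ^2 ≅ 0

cover nerve:
  W12={x5} W14={x4} W15={x6,x7} W16={x3} W23={x8} W34={x2} W56={x1}
C dims 6,7; δ0: rk 6, SNF 1^5·2
Ȟ^0: (6−6)−0=0 ⇒ 0
Ȟ^1: (7−0)−6=1 plus torsion [2] ⇒ Z ⊕ Z/2
Ȟ^2: (0−0)−0=0 ⇒ 0


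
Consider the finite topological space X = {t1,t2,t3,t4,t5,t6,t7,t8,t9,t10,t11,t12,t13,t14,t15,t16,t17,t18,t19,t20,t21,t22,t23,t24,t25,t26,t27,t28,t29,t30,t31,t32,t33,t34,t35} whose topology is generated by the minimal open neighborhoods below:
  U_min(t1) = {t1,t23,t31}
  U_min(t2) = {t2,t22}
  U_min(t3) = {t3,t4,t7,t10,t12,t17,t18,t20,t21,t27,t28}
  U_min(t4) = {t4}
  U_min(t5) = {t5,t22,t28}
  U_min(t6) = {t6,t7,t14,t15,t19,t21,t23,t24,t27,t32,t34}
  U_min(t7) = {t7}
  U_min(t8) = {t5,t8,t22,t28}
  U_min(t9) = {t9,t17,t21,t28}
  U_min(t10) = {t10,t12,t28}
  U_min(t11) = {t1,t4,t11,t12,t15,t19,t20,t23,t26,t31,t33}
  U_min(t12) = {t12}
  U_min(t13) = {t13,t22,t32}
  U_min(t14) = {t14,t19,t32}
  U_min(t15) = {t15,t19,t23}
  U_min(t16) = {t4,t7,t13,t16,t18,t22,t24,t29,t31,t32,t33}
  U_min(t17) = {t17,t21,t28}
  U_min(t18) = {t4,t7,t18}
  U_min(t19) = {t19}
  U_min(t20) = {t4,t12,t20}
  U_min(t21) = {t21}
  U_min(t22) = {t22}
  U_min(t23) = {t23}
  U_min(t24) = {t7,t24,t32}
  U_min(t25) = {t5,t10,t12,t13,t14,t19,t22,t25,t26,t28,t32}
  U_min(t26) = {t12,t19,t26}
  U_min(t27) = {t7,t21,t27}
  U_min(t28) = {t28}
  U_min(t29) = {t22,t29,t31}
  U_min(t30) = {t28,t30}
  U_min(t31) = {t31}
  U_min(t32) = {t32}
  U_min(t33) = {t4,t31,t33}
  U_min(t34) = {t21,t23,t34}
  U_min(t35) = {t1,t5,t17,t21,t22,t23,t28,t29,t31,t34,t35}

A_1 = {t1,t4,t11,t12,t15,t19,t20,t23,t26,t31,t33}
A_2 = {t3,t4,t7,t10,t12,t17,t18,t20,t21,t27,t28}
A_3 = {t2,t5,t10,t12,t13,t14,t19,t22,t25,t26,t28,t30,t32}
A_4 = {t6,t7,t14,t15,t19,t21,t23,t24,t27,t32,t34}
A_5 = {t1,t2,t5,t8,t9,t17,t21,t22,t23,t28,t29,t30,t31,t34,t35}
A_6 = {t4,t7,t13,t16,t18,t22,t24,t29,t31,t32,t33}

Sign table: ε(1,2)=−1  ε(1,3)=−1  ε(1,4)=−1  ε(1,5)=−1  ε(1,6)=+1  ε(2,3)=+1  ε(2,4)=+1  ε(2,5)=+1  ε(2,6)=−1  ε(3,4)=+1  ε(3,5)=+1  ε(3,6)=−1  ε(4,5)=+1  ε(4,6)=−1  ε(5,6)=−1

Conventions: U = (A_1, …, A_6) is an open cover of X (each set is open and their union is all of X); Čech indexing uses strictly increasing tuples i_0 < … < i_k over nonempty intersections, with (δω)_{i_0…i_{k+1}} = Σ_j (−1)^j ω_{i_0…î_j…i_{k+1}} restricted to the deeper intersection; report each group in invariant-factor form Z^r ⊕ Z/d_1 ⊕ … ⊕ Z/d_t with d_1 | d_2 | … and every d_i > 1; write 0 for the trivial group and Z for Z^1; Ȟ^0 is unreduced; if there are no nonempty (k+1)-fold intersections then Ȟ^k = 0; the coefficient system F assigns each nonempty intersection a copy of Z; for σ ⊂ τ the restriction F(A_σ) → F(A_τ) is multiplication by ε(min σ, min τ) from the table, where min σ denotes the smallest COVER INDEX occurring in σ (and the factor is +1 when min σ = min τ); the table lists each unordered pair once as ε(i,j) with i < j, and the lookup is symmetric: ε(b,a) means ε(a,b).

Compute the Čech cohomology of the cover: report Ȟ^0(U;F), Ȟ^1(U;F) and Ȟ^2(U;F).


cover nerve:
  A12={t4,t12,t20} A13={t12,t19,t26} A14={t15,t19,t23} A15={t1,t23,t31} A16={t4,t31,t33} A23={t10,t12,t28} A24={t7,t21,t27} A25={t17,t21,t28} A26={t4,t7,t18} A34={t14,t19,t32} A35={t2,t5,t22,t28,t30} A36={t13,t22,t32} A45={t21,t23,t34} A46={t7,t24,t32} A56={t22,t29,t31}
  A123={t12} A126={t4} A134={t19} A145={t23} A156={t31} A235={t28} A245={t21} A246={t7} A346={t32} A356={t22}
C dims 6,15,10; δ0: rk 5, SNF 1^5; δ1: rk 10, SNF 1^9·2
Ȟ^0: (6−5)−0=1 ⇒ Z
Ȟ^1: (15−10)−5=0 ⇒ 0
Ȟ^2: (10−0)−10=0 plus torsion [2] ⇒ Z/2

Ȟ^0(U;F) ≅ Z, Ȟ^1(U;F) ≅ 0, Ȟ^2(U;F) ≅ Z/2


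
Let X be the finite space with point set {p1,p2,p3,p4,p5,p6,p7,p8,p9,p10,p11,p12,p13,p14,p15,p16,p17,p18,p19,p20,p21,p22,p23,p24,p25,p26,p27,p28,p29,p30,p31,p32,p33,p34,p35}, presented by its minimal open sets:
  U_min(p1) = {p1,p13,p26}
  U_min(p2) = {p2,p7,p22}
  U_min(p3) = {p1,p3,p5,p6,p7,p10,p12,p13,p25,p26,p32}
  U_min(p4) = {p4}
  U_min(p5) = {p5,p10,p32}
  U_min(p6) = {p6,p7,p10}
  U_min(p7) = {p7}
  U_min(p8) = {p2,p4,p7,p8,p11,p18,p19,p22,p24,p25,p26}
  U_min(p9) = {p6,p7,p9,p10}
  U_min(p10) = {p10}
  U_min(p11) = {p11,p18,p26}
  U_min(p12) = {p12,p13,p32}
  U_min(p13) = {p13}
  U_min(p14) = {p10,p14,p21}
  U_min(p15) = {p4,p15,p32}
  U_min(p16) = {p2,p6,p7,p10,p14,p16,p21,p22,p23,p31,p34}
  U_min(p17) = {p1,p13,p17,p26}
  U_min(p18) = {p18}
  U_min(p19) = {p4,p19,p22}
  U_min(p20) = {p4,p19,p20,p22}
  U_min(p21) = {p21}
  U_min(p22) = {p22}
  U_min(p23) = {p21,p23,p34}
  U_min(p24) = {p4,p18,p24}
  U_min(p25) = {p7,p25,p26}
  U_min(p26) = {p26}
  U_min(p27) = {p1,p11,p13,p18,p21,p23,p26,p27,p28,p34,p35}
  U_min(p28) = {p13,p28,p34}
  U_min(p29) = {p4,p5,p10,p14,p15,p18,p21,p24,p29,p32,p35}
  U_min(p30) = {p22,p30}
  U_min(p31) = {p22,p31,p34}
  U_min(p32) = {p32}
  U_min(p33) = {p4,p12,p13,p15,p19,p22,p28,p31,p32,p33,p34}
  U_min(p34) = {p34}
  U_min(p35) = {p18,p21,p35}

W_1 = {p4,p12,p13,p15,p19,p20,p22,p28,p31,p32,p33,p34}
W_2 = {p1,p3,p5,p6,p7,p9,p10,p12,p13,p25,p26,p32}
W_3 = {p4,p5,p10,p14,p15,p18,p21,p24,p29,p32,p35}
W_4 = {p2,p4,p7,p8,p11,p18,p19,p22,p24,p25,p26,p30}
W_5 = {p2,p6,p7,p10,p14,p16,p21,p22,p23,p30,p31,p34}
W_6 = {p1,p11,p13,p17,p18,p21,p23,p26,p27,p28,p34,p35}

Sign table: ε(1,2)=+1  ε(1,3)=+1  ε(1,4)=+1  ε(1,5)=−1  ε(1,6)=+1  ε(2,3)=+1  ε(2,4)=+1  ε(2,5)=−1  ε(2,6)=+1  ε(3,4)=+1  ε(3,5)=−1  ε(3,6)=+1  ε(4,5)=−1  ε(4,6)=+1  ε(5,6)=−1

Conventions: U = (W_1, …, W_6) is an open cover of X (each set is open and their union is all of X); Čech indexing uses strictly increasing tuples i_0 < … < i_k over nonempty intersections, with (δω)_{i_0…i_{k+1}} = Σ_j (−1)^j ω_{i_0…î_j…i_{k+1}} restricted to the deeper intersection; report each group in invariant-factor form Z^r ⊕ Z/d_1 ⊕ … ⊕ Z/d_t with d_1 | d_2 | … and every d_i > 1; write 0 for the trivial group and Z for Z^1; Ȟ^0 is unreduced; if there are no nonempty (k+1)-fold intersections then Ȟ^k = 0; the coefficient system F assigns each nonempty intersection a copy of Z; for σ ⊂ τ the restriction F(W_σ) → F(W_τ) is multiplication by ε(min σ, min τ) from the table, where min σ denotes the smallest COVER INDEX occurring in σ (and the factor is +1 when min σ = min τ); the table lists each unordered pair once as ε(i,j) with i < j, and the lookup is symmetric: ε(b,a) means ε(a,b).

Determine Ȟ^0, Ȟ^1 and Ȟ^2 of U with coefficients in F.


cover nerve:
  W12={p12,p13,p32} W13={p4,p15,p32} W14={p4,p19,p22} W15={p22,p31,p34} W16={p13,p28,p34} W23={p5,p10,p32} W24={p7,p25,p26} W25={p6,p7,p10} W26={p1,p13,p26} W34={p4,p18,p24} W35={p10,p14,p21} W36={p18,p21,p35} W45={p2,p7,p22,p30} W46={p11,p18,p26} W56={p21,p23,p34}
  W123={p32} W126={p13} W134={p4} W145={p22} W156={p34} W235={p10} W245={p7} W246={p26} W346={p18} W356={p21}
C dims 6,15,10; δ0: rk 5, SNF 1^5; δ1: rk 10, SNF 1^9·2
Ȟ^0: (6−5)−0=1 ⇒ Z
Ȟ^1: (15−10)−5=0 ⇒ 0
Ȟ^2: (10−0)−10=0 plus torsion [2] ⇒ Z/2

Ȟ^0 ≅ Z,  Ȟ^1 ≅ 0,  Ȟ^2 ≅ Z/2
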